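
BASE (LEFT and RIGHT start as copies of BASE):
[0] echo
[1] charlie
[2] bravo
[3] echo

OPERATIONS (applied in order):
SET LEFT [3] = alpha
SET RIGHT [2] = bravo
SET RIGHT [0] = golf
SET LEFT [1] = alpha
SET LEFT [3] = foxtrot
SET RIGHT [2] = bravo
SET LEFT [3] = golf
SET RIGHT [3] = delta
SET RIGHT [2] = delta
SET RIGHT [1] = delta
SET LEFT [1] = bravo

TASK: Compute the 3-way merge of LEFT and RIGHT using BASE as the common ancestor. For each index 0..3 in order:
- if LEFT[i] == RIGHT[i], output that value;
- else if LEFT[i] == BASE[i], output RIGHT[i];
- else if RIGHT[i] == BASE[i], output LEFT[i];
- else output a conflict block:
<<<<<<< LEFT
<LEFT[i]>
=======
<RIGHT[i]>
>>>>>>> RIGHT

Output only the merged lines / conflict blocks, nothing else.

Final LEFT:  [echo, bravo, bravo, golf]
Final RIGHT: [golf, delta, delta, delta]
i=0: L=echo=BASE, R=golf -> take RIGHT -> golf
i=1: BASE=charlie L=bravo R=delta all differ -> CONFLICT
i=2: L=bravo=BASE, R=delta -> take RIGHT -> delta
i=3: BASE=echo L=golf R=delta all differ -> CONFLICT

Answer: golf
<<<<<<< LEFT
bravo
=======
delta
>>>>>>> RIGHT
delta
<<<<<<< LEFT
golf
=======
delta
>>>>>>> RIGHT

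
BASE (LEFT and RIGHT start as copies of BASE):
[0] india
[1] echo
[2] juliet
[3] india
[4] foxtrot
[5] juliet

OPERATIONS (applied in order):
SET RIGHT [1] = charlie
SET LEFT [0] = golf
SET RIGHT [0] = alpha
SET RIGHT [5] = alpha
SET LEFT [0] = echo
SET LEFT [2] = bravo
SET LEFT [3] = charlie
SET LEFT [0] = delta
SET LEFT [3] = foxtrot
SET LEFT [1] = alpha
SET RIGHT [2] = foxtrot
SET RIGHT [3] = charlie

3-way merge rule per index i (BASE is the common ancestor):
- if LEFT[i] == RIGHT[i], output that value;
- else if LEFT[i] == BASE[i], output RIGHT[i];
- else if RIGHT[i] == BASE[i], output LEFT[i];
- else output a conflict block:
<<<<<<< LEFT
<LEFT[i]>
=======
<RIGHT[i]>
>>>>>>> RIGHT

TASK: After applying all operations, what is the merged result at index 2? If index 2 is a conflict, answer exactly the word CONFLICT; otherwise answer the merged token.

Answer: CONFLICT

Derivation:
Final LEFT:  [delta, alpha, bravo, foxtrot, foxtrot, juliet]
Final RIGHT: [alpha, charlie, foxtrot, charlie, foxtrot, alpha]
i=0: BASE=india L=delta R=alpha all differ -> CONFLICT
i=1: BASE=echo L=alpha R=charlie all differ -> CONFLICT
i=2: BASE=juliet L=bravo R=foxtrot all differ -> CONFLICT
i=3: BASE=india L=foxtrot R=charlie all differ -> CONFLICT
i=4: L=foxtrot R=foxtrot -> agree -> foxtrot
i=5: L=juliet=BASE, R=alpha -> take RIGHT -> alpha
Index 2 -> CONFLICT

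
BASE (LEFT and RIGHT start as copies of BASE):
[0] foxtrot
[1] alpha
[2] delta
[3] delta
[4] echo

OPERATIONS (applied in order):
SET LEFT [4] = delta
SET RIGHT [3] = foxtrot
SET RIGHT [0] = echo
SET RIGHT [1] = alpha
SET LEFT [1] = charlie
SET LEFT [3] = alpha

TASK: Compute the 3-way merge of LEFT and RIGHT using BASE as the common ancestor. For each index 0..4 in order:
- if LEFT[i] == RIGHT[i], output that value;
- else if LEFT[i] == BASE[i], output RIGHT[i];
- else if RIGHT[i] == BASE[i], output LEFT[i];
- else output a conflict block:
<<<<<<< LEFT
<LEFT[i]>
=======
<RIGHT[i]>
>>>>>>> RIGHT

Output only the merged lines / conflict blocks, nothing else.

Answer: echo
charlie
delta
<<<<<<< LEFT
alpha
=======
foxtrot
>>>>>>> RIGHT
delta

Derivation:
Final LEFT:  [foxtrot, charlie, delta, alpha, delta]
Final RIGHT: [echo, alpha, delta, foxtrot, echo]
i=0: L=foxtrot=BASE, R=echo -> take RIGHT -> echo
i=1: L=charlie, R=alpha=BASE -> take LEFT -> charlie
i=2: L=delta R=delta -> agree -> delta
i=3: BASE=delta L=alpha R=foxtrot all differ -> CONFLICT
i=4: L=delta, R=echo=BASE -> take LEFT -> delta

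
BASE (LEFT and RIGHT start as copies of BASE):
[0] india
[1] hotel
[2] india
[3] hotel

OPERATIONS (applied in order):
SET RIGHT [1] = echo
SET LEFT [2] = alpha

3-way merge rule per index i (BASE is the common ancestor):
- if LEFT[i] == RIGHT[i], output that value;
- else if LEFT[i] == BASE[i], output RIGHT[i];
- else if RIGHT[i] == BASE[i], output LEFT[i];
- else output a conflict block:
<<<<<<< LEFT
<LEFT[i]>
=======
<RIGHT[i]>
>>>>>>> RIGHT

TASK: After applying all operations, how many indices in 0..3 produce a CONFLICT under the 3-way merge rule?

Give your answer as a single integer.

Answer: 0

Derivation:
Final LEFT:  [india, hotel, alpha, hotel]
Final RIGHT: [india, echo, india, hotel]
i=0: L=india R=india -> agree -> india
i=1: L=hotel=BASE, R=echo -> take RIGHT -> echo
i=2: L=alpha, R=india=BASE -> take LEFT -> alpha
i=3: L=hotel R=hotel -> agree -> hotel
Conflict count: 0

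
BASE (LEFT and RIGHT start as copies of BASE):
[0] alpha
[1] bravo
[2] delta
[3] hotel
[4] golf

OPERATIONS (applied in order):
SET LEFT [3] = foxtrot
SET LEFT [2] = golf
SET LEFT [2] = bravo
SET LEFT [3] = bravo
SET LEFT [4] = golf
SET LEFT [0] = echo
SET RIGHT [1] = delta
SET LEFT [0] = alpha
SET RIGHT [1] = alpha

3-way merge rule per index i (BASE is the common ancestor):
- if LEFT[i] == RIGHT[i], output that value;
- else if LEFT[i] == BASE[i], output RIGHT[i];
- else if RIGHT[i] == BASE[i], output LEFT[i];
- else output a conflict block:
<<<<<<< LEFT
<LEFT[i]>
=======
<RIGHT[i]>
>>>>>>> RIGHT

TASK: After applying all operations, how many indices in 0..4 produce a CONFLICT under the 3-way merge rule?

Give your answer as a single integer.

Final LEFT:  [alpha, bravo, bravo, bravo, golf]
Final RIGHT: [alpha, alpha, delta, hotel, golf]
i=0: L=alpha R=alpha -> agree -> alpha
i=1: L=bravo=BASE, R=alpha -> take RIGHT -> alpha
i=2: L=bravo, R=delta=BASE -> take LEFT -> bravo
i=3: L=bravo, R=hotel=BASE -> take LEFT -> bravo
i=4: L=golf R=golf -> agree -> golf
Conflict count: 0

Answer: 0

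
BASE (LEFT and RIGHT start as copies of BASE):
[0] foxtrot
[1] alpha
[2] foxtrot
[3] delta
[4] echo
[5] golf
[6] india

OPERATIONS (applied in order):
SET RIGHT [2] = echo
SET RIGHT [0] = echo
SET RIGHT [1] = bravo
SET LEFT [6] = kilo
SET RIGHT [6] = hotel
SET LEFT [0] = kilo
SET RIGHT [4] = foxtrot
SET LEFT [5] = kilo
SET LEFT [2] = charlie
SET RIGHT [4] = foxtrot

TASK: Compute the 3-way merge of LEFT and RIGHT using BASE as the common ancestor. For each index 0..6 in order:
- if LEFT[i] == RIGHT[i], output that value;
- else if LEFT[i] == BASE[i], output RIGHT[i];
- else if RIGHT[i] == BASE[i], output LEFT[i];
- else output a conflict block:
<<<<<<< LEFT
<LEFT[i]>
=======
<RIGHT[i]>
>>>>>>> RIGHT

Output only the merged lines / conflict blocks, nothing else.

Final LEFT:  [kilo, alpha, charlie, delta, echo, kilo, kilo]
Final RIGHT: [echo, bravo, echo, delta, foxtrot, golf, hotel]
i=0: BASE=foxtrot L=kilo R=echo all differ -> CONFLICT
i=1: L=alpha=BASE, R=bravo -> take RIGHT -> bravo
i=2: BASE=foxtrot L=charlie R=echo all differ -> CONFLICT
i=3: L=delta R=delta -> agree -> delta
i=4: L=echo=BASE, R=foxtrot -> take RIGHT -> foxtrot
i=5: L=kilo, R=golf=BASE -> take LEFT -> kilo
i=6: BASE=india L=kilo R=hotel all differ -> CONFLICT

Answer: <<<<<<< LEFT
kilo
=======
echo
>>>>>>> RIGHT
bravo
<<<<<<< LEFT
charlie
=======
echo
>>>>>>> RIGHT
delta
foxtrot
kilo
<<<<<<< LEFT
kilo
=======
hotel
>>>>>>> RIGHT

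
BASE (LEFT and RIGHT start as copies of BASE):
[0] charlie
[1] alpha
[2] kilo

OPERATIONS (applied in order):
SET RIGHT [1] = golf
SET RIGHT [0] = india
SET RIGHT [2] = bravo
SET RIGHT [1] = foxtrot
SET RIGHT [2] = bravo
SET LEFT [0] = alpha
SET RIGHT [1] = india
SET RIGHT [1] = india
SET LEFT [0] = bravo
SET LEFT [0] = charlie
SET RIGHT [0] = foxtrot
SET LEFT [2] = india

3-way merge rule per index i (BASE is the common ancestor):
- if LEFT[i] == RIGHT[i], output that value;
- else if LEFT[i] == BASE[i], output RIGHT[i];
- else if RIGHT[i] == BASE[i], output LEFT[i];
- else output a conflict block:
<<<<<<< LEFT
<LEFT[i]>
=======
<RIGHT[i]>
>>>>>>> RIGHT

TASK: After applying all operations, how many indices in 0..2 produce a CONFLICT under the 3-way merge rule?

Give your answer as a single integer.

Answer: 1

Derivation:
Final LEFT:  [charlie, alpha, india]
Final RIGHT: [foxtrot, india, bravo]
i=0: L=charlie=BASE, R=foxtrot -> take RIGHT -> foxtrot
i=1: L=alpha=BASE, R=india -> take RIGHT -> india
i=2: BASE=kilo L=india R=bravo all differ -> CONFLICT
Conflict count: 1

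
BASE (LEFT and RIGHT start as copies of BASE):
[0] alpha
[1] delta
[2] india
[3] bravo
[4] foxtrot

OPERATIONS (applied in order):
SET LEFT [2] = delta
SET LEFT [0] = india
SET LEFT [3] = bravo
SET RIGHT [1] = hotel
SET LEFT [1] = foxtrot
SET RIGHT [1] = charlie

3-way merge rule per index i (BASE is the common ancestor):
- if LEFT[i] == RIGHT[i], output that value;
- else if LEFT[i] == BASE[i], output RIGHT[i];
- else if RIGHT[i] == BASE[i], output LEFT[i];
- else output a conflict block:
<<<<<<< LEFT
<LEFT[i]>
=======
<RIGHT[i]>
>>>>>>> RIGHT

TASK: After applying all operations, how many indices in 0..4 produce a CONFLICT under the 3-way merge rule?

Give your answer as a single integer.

Answer: 1

Derivation:
Final LEFT:  [india, foxtrot, delta, bravo, foxtrot]
Final RIGHT: [alpha, charlie, india, bravo, foxtrot]
i=0: L=india, R=alpha=BASE -> take LEFT -> india
i=1: BASE=delta L=foxtrot R=charlie all differ -> CONFLICT
i=2: L=delta, R=india=BASE -> take LEFT -> delta
i=3: L=bravo R=bravo -> agree -> bravo
i=4: L=foxtrot R=foxtrot -> agree -> foxtrot
Conflict count: 1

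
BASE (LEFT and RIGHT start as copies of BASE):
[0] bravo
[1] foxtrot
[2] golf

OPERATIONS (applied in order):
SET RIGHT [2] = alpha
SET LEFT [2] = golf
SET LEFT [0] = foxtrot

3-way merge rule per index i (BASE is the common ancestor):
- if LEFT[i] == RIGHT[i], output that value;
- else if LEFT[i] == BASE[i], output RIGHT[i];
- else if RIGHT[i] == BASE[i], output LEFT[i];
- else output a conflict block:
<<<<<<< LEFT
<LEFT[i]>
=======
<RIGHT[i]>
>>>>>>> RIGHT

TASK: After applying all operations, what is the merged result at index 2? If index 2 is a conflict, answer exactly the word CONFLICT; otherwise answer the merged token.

Answer: alpha

Derivation:
Final LEFT:  [foxtrot, foxtrot, golf]
Final RIGHT: [bravo, foxtrot, alpha]
i=0: L=foxtrot, R=bravo=BASE -> take LEFT -> foxtrot
i=1: L=foxtrot R=foxtrot -> agree -> foxtrot
i=2: L=golf=BASE, R=alpha -> take RIGHT -> alpha
Index 2 -> alpha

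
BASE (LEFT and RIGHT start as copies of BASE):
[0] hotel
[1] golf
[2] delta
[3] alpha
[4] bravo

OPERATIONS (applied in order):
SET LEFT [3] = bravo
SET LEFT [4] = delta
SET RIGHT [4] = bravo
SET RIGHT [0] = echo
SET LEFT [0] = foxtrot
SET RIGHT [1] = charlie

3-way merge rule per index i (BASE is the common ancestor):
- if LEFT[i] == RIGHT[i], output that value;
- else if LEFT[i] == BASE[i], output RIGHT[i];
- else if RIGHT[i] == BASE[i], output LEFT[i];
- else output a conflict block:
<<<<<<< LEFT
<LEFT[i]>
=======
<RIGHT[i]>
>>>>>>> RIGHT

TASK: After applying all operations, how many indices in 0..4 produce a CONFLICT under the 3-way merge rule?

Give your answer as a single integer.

Final LEFT:  [foxtrot, golf, delta, bravo, delta]
Final RIGHT: [echo, charlie, delta, alpha, bravo]
i=0: BASE=hotel L=foxtrot R=echo all differ -> CONFLICT
i=1: L=golf=BASE, R=charlie -> take RIGHT -> charlie
i=2: L=delta R=delta -> agree -> delta
i=3: L=bravo, R=alpha=BASE -> take LEFT -> bravo
i=4: L=delta, R=bravo=BASE -> take LEFT -> delta
Conflict count: 1

Answer: 1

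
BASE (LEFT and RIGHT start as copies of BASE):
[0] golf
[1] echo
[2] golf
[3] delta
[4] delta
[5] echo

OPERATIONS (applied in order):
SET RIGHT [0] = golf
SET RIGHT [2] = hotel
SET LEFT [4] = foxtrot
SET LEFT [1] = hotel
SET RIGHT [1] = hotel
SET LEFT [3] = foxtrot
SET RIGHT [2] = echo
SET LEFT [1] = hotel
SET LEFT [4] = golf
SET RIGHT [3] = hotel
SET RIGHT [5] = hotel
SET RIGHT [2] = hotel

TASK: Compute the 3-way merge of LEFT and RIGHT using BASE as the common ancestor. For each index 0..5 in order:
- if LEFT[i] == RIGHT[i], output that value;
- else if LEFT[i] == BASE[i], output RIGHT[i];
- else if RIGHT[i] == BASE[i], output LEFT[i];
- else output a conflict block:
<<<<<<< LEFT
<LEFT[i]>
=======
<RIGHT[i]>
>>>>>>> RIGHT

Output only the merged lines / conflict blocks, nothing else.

Answer: golf
hotel
hotel
<<<<<<< LEFT
foxtrot
=======
hotel
>>>>>>> RIGHT
golf
hotel

Derivation:
Final LEFT:  [golf, hotel, golf, foxtrot, golf, echo]
Final RIGHT: [golf, hotel, hotel, hotel, delta, hotel]
i=0: L=golf R=golf -> agree -> golf
i=1: L=hotel R=hotel -> agree -> hotel
i=2: L=golf=BASE, R=hotel -> take RIGHT -> hotel
i=3: BASE=delta L=foxtrot R=hotel all differ -> CONFLICT
i=4: L=golf, R=delta=BASE -> take LEFT -> golf
i=5: L=echo=BASE, R=hotel -> take RIGHT -> hotel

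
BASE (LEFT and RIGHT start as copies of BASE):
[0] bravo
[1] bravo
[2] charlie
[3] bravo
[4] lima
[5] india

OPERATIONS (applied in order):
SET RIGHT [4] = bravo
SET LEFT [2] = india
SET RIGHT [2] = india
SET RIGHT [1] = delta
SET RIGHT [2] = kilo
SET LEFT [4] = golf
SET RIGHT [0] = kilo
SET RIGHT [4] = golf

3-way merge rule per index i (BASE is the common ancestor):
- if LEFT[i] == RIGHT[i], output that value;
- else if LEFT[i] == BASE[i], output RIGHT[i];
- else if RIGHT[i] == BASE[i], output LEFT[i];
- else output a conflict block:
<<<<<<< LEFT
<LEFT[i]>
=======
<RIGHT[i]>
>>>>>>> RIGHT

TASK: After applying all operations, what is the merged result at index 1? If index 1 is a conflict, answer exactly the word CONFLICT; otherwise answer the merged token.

Answer: delta

Derivation:
Final LEFT:  [bravo, bravo, india, bravo, golf, india]
Final RIGHT: [kilo, delta, kilo, bravo, golf, india]
i=0: L=bravo=BASE, R=kilo -> take RIGHT -> kilo
i=1: L=bravo=BASE, R=delta -> take RIGHT -> delta
i=2: BASE=charlie L=india R=kilo all differ -> CONFLICT
i=3: L=bravo R=bravo -> agree -> bravo
i=4: L=golf R=golf -> agree -> golf
i=5: L=india R=india -> agree -> india
Index 1 -> delta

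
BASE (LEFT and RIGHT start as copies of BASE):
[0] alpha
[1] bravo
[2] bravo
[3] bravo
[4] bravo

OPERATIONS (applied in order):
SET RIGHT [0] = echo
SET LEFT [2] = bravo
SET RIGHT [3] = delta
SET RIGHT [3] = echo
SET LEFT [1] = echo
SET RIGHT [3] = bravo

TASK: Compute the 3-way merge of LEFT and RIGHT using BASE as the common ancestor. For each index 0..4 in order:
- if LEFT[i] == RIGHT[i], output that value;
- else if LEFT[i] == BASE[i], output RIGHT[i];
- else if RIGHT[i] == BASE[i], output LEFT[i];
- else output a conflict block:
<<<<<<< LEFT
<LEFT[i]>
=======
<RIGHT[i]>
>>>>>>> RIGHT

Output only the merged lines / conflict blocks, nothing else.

Final LEFT:  [alpha, echo, bravo, bravo, bravo]
Final RIGHT: [echo, bravo, bravo, bravo, bravo]
i=0: L=alpha=BASE, R=echo -> take RIGHT -> echo
i=1: L=echo, R=bravo=BASE -> take LEFT -> echo
i=2: L=bravo R=bravo -> agree -> bravo
i=3: L=bravo R=bravo -> agree -> bravo
i=4: L=bravo R=bravo -> agree -> bravo

Answer: echo
echo
bravo
bravo
bravo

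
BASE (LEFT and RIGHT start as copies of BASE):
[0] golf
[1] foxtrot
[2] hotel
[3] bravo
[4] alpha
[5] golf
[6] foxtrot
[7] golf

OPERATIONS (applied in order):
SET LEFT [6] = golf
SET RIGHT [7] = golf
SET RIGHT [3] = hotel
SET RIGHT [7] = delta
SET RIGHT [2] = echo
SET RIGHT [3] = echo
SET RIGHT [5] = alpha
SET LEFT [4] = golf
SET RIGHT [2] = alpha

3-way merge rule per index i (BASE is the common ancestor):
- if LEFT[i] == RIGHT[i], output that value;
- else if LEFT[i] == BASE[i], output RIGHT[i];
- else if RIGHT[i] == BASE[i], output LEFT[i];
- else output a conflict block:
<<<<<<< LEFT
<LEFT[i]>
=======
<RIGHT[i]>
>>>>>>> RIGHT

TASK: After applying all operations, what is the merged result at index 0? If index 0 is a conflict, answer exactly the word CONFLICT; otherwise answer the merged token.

Final LEFT:  [golf, foxtrot, hotel, bravo, golf, golf, golf, golf]
Final RIGHT: [golf, foxtrot, alpha, echo, alpha, alpha, foxtrot, delta]
i=0: L=golf R=golf -> agree -> golf
i=1: L=foxtrot R=foxtrot -> agree -> foxtrot
i=2: L=hotel=BASE, R=alpha -> take RIGHT -> alpha
i=3: L=bravo=BASE, R=echo -> take RIGHT -> echo
i=4: L=golf, R=alpha=BASE -> take LEFT -> golf
i=5: L=golf=BASE, R=alpha -> take RIGHT -> alpha
i=6: L=golf, R=foxtrot=BASE -> take LEFT -> golf
i=7: L=golf=BASE, R=delta -> take RIGHT -> delta
Index 0 -> golf

Answer: golf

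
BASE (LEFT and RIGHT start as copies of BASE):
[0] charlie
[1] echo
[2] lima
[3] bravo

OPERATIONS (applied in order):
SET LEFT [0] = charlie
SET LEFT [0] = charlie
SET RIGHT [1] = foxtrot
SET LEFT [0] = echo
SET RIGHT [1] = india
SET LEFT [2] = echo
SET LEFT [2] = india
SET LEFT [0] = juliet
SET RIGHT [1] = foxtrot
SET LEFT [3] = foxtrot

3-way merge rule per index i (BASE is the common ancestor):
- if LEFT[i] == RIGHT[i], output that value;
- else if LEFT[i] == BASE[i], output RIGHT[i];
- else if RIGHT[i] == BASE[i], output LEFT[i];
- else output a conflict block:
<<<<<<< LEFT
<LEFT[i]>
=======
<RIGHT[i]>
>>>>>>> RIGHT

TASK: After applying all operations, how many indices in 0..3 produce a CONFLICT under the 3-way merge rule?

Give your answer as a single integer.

Answer: 0

Derivation:
Final LEFT:  [juliet, echo, india, foxtrot]
Final RIGHT: [charlie, foxtrot, lima, bravo]
i=0: L=juliet, R=charlie=BASE -> take LEFT -> juliet
i=1: L=echo=BASE, R=foxtrot -> take RIGHT -> foxtrot
i=2: L=india, R=lima=BASE -> take LEFT -> india
i=3: L=foxtrot, R=bravo=BASE -> take LEFT -> foxtrot
Conflict count: 0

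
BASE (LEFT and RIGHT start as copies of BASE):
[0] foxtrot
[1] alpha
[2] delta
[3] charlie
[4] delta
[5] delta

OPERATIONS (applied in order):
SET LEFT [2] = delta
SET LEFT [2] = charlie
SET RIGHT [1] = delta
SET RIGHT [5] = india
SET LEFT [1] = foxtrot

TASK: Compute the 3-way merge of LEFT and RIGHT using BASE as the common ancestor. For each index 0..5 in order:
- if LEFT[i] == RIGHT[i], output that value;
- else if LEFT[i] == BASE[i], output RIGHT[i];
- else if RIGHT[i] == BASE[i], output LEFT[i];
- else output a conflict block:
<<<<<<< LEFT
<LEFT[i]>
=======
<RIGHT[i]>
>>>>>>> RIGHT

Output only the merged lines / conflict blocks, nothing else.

Final LEFT:  [foxtrot, foxtrot, charlie, charlie, delta, delta]
Final RIGHT: [foxtrot, delta, delta, charlie, delta, india]
i=0: L=foxtrot R=foxtrot -> agree -> foxtrot
i=1: BASE=alpha L=foxtrot R=delta all differ -> CONFLICT
i=2: L=charlie, R=delta=BASE -> take LEFT -> charlie
i=3: L=charlie R=charlie -> agree -> charlie
i=4: L=delta R=delta -> agree -> delta
i=5: L=delta=BASE, R=india -> take RIGHT -> india

Answer: foxtrot
<<<<<<< LEFT
foxtrot
=======
delta
>>>>>>> RIGHT
charlie
charlie
delta
india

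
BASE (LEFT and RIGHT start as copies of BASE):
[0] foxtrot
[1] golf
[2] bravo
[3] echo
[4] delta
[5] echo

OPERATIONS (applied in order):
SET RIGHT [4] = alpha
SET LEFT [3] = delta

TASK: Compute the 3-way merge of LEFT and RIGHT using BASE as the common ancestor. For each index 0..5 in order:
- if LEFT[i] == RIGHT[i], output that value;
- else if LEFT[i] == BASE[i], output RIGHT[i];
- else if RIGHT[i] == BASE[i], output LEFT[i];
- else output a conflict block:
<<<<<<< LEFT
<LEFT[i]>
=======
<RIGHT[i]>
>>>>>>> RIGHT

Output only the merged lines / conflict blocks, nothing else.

Final LEFT:  [foxtrot, golf, bravo, delta, delta, echo]
Final RIGHT: [foxtrot, golf, bravo, echo, alpha, echo]
i=0: L=foxtrot R=foxtrot -> agree -> foxtrot
i=1: L=golf R=golf -> agree -> golf
i=2: L=bravo R=bravo -> agree -> bravo
i=3: L=delta, R=echo=BASE -> take LEFT -> delta
i=4: L=delta=BASE, R=alpha -> take RIGHT -> alpha
i=5: L=echo R=echo -> agree -> echo

Answer: foxtrot
golf
bravo
delta
alpha
echo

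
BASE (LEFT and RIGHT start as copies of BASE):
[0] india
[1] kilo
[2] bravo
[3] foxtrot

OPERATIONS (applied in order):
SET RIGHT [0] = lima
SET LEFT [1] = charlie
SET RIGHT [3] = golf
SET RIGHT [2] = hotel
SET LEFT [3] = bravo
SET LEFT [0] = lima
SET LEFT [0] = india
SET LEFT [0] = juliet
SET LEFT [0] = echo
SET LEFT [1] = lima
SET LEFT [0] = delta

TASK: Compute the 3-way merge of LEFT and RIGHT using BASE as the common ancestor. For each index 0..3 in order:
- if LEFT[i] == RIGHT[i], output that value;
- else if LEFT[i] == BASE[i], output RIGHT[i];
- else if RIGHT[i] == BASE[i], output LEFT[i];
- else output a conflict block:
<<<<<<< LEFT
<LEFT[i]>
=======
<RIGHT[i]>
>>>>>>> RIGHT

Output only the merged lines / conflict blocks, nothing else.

Answer: <<<<<<< LEFT
delta
=======
lima
>>>>>>> RIGHT
lima
hotel
<<<<<<< LEFT
bravo
=======
golf
>>>>>>> RIGHT

Derivation:
Final LEFT:  [delta, lima, bravo, bravo]
Final RIGHT: [lima, kilo, hotel, golf]
i=0: BASE=india L=delta R=lima all differ -> CONFLICT
i=1: L=lima, R=kilo=BASE -> take LEFT -> lima
i=2: L=bravo=BASE, R=hotel -> take RIGHT -> hotel
i=3: BASE=foxtrot L=bravo R=golf all differ -> CONFLICT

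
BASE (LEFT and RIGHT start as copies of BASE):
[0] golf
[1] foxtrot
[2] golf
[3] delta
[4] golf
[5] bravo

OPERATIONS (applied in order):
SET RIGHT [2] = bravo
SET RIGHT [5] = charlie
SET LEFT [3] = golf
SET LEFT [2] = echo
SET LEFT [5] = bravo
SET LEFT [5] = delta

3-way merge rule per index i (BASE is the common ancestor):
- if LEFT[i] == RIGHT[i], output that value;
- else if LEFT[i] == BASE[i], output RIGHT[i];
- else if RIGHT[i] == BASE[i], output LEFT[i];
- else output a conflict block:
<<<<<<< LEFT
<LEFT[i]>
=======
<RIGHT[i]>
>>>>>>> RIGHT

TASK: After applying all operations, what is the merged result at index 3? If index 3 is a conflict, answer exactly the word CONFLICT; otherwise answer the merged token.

Final LEFT:  [golf, foxtrot, echo, golf, golf, delta]
Final RIGHT: [golf, foxtrot, bravo, delta, golf, charlie]
i=0: L=golf R=golf -> agree -> golf
i=1: L=foxtrot R=foxtrot -> agree -> foxtrot
i=2: BASE=golf L=echo R=bravo all differ -> CONFLICT
i=3: L=golf, R=delta=BASE -> take LEFT -> golf
i=4: L=golf R=golf -> agree -> golf
i=5: BASE=bravo L=delta R=charlie all differ -> CONFLICT
Index 3 -> golf

Answer: golf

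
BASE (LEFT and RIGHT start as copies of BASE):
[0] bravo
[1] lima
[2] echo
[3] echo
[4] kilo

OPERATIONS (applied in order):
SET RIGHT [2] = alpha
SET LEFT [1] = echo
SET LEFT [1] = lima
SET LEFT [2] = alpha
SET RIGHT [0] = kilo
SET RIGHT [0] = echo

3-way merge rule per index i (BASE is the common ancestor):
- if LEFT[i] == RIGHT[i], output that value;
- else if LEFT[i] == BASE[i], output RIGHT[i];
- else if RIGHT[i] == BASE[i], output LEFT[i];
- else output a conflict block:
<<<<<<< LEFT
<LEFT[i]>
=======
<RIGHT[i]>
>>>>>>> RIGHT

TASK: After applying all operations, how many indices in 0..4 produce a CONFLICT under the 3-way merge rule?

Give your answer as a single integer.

Final LEFT:  [bravo, lima, alpha, echo, kilo]
Final RIGHT: [echo, lima, alpha, echo, kilo]
i=0: L=bravo=BASE, R=echo -> take RIGHT -> echo
i=1: L=lima R=lima -> agree -> lima
i=2: L=alpha R=alpha -> agree -> alpha
i=3: L=echo R=echo -> agree -> echo
i=4: L=kilo R=kilo -> agree -> kilo
Conflict count: 0

Answer: 0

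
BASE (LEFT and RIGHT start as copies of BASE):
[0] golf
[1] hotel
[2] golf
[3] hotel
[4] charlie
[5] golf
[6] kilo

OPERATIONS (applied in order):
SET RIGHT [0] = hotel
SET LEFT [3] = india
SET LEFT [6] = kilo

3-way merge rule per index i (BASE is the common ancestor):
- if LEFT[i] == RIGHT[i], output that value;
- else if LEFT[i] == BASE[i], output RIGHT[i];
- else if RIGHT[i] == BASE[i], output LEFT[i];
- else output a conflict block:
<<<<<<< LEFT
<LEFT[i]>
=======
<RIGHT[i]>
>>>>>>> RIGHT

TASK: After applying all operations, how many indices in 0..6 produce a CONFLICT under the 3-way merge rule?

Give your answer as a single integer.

Final LEFT:  [golf, hotel, golf, india, charlie, golf, kilo]
Final RIGHT: [hotel, hotel, golf, hotel, charlie, golf, kilo]
i=0: L=golf=BASE, R=hotel -> take RIGHT -> hotel
i=1: L=hotel R=hotel -> agree -> hotel
i=2: L=golf R=golf -> agree -> golf
i=3: L=india, R=hotel=BASE -> take LEFT -> india
i=4: L=charlie R=charlie -> agree -> charlie
i=5: L=golf R=golf -> agree -> golf
i=6: L=kilo R=kilo -> agree -> kilo
Conflict count: 0

Answer: 0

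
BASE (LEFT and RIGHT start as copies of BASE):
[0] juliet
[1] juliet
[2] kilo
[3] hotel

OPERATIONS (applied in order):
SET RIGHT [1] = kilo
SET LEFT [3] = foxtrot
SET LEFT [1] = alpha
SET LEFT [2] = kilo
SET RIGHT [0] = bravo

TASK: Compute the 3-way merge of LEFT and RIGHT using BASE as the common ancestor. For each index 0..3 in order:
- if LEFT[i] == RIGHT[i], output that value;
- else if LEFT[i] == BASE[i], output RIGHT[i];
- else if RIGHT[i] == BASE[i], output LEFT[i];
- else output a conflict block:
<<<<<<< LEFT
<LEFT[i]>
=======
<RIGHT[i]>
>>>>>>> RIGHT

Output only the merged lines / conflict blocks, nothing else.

Answer: bravo
<<<<<<< LEFT
alpha
=======
kilo
>>>>>>> RIGHT
kilo
foxtrot

Derivation:
Final LEFT:  [juliet, alpha, kilo, foxtrot]
Final RIGHT: [bravo, kilo, kilo, hotel]
i=0: L=juliet=BASE, R=bravo -> take RIGHT -> bravo
i=1: BASE=juliet L=alpha R=kilo all differ -> CONFLICT
i=2: L=kilo R=kilo -> agree -> kilo
i=3: L=foxtrot, R=hotel=BASE -> take LEFT -> foxtrot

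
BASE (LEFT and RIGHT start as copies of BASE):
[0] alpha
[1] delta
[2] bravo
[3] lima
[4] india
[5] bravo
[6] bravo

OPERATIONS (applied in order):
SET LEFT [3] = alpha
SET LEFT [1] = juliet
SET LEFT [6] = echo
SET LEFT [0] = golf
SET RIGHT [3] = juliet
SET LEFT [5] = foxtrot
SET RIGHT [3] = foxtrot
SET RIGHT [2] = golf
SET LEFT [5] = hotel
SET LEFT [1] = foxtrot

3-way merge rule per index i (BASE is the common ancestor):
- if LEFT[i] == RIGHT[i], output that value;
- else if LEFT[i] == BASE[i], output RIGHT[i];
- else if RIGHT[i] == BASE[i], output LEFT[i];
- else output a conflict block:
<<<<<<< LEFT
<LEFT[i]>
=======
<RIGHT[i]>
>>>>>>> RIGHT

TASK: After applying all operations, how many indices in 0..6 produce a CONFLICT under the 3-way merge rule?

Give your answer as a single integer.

Answer: 1

Derivation:
Final LEFT:  [golf, foxtrot, bravo, alpha, india, hotel, echo]
Final RIGHT: [alpha, delta, golf, foxtrot, india, bravo, bravo]
i=0: L=golf, R=alpha=BASE -> take LEFT -> golf
i=1: L=foxtrot, R=delta=BASE -> take LEFT -> foxtrot
i=2: L=bravo=BASE, R=golf -> take RIGHT -> golf
i=3: BASE=lima L=alpha R=foxtrot all differ -> CONFLICT
i=4: L=india R=india -> agree -> india
i=5: L=hotel, R=bravo=BASE -> take LEFT -> hotel
i=6: L=echo, R=bravo=BASE -> take LEFT -> echo
Conflict count: 1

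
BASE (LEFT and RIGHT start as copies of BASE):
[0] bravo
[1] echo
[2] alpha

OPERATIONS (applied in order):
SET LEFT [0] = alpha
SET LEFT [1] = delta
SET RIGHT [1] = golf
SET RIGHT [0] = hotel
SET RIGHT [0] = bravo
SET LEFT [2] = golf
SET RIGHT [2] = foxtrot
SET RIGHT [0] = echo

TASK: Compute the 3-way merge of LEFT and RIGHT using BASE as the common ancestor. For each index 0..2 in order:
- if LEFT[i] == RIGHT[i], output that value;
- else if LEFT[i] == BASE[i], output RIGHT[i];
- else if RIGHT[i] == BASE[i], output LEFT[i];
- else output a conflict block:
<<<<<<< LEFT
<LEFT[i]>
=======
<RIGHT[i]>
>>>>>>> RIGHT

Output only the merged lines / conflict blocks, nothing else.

Final LEFT:  [alpha, delta, golf]
Final RIGHT: [echo, golf, foxtrot]
i=0: BASE=bravo L=alpha R=echo all differ -> CONFLICT
i=1: BASE=echo L=delta R=golf all differ -> CONFLICT
i=2: BASE=alpha L=golf R=foxtrot all differ -> CONFLICT

Answer: <<<<<<< LEFT
alpha
=======
echo
>>>>>>> RIGHT
<<<<<<< LEFT
delta
=======
golf
>>>>>>> RIGHT
<<<<<<< LEFT
golf
=======
foxtrot
>>>>>>> RIGHT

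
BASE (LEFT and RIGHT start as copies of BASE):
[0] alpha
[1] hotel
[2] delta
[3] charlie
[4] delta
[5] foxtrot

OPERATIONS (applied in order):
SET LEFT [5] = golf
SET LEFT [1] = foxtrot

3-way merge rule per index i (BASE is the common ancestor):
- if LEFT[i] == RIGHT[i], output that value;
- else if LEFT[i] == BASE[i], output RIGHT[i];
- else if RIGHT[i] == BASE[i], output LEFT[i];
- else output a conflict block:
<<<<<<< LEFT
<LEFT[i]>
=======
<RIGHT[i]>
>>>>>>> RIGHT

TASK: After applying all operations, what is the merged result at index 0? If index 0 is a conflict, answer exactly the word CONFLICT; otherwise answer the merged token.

Final LEFT:  [alpha, foxtrot, delta, charlie, delta, golf]
Final RIGHT: [alpha, hotel, delta, charlie, delta, foxtrot]
i=0: L=alpha R=alpha -> agree -> alpha
i=1: L=foxtrot, R=hotel=BASE -> take LEFT -> foxtrot
i=2: L=delta R=delta -> agree -> delta
i=3: L=charlie R=charlie -> agree -> charlie
i=4: L=delta R=delta -> agree -> delta
i=5: L=golf, R=foxtrot=BASE -> take LEFT -> golf
Index 0 -> alpha

Answer: alpha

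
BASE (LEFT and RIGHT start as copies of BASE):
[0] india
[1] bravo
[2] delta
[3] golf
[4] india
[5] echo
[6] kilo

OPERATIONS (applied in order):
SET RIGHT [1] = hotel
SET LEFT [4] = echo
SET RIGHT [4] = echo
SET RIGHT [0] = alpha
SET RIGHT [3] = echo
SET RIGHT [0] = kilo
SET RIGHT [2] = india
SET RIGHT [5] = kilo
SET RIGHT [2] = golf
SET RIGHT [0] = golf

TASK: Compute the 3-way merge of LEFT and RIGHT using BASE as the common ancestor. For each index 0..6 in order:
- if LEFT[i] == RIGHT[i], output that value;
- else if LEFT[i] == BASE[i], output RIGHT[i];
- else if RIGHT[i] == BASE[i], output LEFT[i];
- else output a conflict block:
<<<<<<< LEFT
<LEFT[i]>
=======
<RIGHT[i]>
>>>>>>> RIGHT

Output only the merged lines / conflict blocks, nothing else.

Final LEFT:  [india, bravo, delta, golf, echo, echo, kilo]
Final RIGHT: [golf, hotel, golf, echo, echo, kilo, kilo]
i=0: L=india=BASE, R=golf -> take RIGHT -> golf
i=1: L=bravo=BASE, R=hotel -> take RIGHT -> hotel
i=2: L=delta=BASE, R=golf -> take RIGHT -> golf
i=3: L=golf=BASE, R=echo -> take RIGHT -> echo
i=4: L=echo R=echo -> agree -> echo
i=5: L=echo=BASE, R=kilo -> take RIGHT -> kilo
i=6: L=kilo R=kilo -> agree -> kilo

Answer: golf
hotel
golf
echo
echo
kilo
kilo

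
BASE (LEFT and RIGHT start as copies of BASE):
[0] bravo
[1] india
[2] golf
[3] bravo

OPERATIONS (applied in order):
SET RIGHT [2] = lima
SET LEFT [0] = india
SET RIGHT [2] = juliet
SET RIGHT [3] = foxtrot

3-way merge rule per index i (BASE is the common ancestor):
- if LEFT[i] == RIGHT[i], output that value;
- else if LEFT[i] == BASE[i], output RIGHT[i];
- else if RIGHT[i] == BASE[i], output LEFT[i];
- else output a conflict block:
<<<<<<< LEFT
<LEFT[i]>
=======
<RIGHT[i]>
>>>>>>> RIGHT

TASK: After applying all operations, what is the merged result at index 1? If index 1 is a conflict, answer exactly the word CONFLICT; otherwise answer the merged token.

Answer: india

Derivation:
Final LEFT:  [india, india, golf, bravo]
Final RIGHT: [bravo, india, juliet, foxtrot]
i=0: L=india, R=bravo=BASE -> take LEFT -> india
i=1: L=india R=india -> agree -> india
i=2: L=golf=BASE, R=juliet -> take RIGHT -> juliet
i=3: L=bravo=BASE, R=foxtrot -> take RIGHT -> foxtrot
Index 1 -> india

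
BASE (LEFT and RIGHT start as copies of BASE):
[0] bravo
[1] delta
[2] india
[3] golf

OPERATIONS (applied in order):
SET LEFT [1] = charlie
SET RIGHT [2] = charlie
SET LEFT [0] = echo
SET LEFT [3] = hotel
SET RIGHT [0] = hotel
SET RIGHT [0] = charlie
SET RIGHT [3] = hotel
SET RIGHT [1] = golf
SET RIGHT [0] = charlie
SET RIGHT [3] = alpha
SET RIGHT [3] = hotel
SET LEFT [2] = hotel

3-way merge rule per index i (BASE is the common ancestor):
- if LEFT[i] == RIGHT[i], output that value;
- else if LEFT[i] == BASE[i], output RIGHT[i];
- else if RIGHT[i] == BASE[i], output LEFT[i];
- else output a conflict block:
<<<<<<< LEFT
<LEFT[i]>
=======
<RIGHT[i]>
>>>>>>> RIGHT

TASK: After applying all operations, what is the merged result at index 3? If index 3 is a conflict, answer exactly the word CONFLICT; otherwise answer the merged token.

Answer: hotel

Derivation:
Final LEFT:  [echo, charlie, hotel, hotel]
Final RIGHT: [charlie, golf, charlie, hotel]
i=0: BASE=bravo L=echo R=charlie all differ -> CONFLICT
i=1: BASE=delta L=charlie R=golf all differ -> CONFLICT
i=2: BASE=india L=hotel R=charlie all differ -> CONFLICT
i=3: L=hotel R=hotel -> agree -> hotel
Index 3 -> hotel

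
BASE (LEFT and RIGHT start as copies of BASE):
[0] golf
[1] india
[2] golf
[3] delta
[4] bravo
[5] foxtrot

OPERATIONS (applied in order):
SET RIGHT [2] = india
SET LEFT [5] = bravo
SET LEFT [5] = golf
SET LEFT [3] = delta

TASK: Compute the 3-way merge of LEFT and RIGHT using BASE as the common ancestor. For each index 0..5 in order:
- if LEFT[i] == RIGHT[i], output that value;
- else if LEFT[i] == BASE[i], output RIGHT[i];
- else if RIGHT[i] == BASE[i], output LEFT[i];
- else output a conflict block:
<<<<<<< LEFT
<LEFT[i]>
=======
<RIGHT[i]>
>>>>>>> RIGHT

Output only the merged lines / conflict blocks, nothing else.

Final LEFT:  [golf, india, golf, delta, bravo, golf]
Final RIGHT: [golf, india, india, delta, bravo, foxtrot]
i=0: L=golf R=golf -> agree -> golf
i=1: L=india R=india -> agree -> india
i=2: L=golf=BASE, R=india -> take RIGHT -> india
i=3: L=delta R=delta -> agree -> delta
i=4: L=bravo R=bravo -> agree -> bravo
i=5: L=golf, R=foxtrot=BASE -> take LEFT -> golf

Answer: golf
india
india
delta
bravo
golf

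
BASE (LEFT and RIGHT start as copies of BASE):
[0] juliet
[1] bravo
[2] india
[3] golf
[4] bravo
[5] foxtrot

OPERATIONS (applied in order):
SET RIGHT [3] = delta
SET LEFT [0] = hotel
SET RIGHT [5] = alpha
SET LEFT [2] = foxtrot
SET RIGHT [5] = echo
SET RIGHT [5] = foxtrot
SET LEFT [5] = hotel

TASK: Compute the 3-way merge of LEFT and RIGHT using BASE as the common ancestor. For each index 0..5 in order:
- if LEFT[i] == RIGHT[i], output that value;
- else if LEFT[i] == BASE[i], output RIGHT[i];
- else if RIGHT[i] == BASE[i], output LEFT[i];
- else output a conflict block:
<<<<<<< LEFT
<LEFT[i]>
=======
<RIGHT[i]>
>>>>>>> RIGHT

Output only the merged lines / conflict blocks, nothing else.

Answer: hotel
bravo
foxtrot
delta
bravo
hotel

Derivation:
Final LEFT:  [hotel, bravo, foxtrot, golf, bravo, hotel]
Final RIGHT: [juliet, bravo, india, delta, bravo, foxtrot]
i=0: L=hotel, R=juliet=BASE -> take LEFT -> hotel
i=1: L=bravo R=bravo -> agree -> bravo
i=2: L=foxtrot, R=india=BASE -> take LEFT -> foxtrot
i=3: L=golf=BASE, R=delta -> take RIGHT -> delta
i=4: L=bravo R=bravo -> agree -> bravo
i=5: L=hotel, R=foxtrot=BASE -> take LEFT -> hotel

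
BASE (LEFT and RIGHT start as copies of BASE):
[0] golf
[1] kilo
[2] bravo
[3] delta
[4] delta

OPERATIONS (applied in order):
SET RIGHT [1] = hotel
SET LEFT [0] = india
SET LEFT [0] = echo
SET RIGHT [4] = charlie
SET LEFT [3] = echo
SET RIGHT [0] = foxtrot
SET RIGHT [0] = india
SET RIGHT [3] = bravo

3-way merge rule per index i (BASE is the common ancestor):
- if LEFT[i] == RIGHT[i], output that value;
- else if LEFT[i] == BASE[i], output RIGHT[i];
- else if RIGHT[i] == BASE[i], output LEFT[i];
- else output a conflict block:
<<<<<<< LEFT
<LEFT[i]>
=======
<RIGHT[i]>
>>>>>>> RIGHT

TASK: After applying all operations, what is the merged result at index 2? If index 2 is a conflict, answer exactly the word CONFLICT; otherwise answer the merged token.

Final LEFT:  [echo, kilo, bravo, echo, delta]
Final RIGHT: [india, hotel, bravo, bravo, charlie]
i=0: BASE=golf L=echo R=india all differ -> CONFLICT
i=1: L=kilo=BASE, R=hotel -> take RIGHT -> hotel
i=2: L=bravo R=bravo -> agree -> bravo
i=3: BASE=delta L=echo R=bravo all differ -> CONFLICT
i=4: L=delta=BASE, R=charlie -> take RIGHT -> charlie
Index 2 -> bravo

Answer: bravo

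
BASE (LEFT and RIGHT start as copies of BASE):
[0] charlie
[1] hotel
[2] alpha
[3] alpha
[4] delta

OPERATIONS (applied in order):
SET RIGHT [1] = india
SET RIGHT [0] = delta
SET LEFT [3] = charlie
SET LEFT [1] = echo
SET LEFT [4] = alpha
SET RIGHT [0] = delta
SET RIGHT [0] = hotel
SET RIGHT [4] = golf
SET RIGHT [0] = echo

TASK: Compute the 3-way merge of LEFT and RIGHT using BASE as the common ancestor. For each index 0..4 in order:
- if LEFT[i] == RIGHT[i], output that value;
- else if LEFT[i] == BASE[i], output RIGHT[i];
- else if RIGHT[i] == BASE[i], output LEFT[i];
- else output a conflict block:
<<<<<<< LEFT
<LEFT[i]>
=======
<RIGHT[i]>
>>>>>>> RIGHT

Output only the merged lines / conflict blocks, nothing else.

Answer: echo
<<<<<<< LEFT
echo
=======
india
>>>>>>> RIGHT
alpha
charlie
<<<<<<< LEFT
alpha
=======
golf
>>>>>>> RIGHT

Derivation:
Final LEFT:  [charlie, echo, alpha, charlie, alpha]
Final RIGHT: [echo, india, alpha, alpha, golf]
i=0: L=charlie=BASE, R=echo -> take RIGHT -> echo
i=1: BASE=hotel L=echo R=india all differ -> CONFLICT
i=2: L=alpha R=alpha -> agree -> alpha
i=3: L=charlie, R=alpha=BASE -> take LEFT -> charlie
i=4: BASE=delta L=alpha R=golf all differ -> CONFLICT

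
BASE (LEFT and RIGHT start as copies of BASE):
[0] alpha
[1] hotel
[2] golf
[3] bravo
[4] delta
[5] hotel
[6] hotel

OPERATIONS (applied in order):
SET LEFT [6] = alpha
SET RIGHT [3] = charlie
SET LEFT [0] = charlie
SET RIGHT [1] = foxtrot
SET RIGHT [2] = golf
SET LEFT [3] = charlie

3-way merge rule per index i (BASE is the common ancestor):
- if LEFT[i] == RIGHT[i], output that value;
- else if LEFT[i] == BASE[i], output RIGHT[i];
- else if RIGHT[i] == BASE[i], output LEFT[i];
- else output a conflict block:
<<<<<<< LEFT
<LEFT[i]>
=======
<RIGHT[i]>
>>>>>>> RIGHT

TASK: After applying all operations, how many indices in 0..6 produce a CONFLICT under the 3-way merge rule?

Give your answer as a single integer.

Answer: 0

Derivation:
Final LEFT:  [charlie, hotel, golf, charlie, delta, hotel, alpha]
Final RIGHT: [alpha, foxtrot, golf, charlie, delta, hotel, hotel]
i=0: L=charlie, R=alpha=BASE -> take LEFT -> charlie
i=1: L=hotel=BASE, R=foxtrot -> take RIGHT -> foxtrot
i=2: L=golf R=golf -> agree -> golf
i=3: L=charlie R=charlie -> agree -> charlie
i=4: L=delta R=delta -> agree -> delta
i=5: L=hotel R=hotel -> agree -> hotel
i=6: L=alpha, R=hotel=BASE -> take LEFT -> alpha
Conflict count: 0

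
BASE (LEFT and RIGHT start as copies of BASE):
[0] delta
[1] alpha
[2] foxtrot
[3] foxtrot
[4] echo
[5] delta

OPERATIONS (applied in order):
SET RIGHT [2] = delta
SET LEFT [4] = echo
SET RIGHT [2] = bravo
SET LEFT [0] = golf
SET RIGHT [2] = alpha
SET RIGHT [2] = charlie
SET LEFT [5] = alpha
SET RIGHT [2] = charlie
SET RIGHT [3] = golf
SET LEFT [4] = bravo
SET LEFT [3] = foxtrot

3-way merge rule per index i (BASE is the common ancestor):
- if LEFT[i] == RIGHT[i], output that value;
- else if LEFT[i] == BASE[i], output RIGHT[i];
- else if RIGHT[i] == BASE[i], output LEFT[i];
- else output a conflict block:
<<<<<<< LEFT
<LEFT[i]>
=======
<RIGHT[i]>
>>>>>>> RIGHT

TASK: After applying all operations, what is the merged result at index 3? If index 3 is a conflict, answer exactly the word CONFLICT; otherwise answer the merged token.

Answer: golf

Derivation:
Final LEFT:  [golf, alpha, foxtrot, foxtrot, bravo, alpha]
Final RIGHT: [delta, alpha, charlie, golf, echo, delta]
i=0: L=golf, R=delta=BASE -> take LEFT -> golf
i=1: L=alpha R=alpha -> agree -> alpha
i=2: L=foxtrot=BASE, R=charlie -> take RIGHT -> charlie
i=3: L=foxtrot=BASE, R=golf -> take RIGHT -> golf
i=4: L=bravo, R=echo=BASE -> take LEFT -> bravo
i=5: L=alpha, R=delta=BASE -> take LEFT -> alpha
Index 3 -> golf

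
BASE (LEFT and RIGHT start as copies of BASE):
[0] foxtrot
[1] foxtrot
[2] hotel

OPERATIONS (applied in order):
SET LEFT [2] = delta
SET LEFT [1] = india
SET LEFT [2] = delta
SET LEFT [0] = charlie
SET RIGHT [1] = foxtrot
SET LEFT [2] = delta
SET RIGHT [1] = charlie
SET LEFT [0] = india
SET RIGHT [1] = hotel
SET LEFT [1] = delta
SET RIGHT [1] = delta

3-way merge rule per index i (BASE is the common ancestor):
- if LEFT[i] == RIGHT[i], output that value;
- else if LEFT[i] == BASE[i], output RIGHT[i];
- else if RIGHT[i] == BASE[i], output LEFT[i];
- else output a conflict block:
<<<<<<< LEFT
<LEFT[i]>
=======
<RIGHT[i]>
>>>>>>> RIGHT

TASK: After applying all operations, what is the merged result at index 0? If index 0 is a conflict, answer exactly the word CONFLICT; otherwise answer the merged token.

Answer: india

Derivation:
Final LEFT:  [india, delta, delta]
Final RIGHT: [foxtrot, delta, hotel]
i=0: L=india, R=foxtrot=BASE -> take LEFT -> india
i=1: L=delta R=delta -> agree -> delta
i=2: L=delta, R=hotel=BASE -> take LEFT -> delta
Index 0 -> india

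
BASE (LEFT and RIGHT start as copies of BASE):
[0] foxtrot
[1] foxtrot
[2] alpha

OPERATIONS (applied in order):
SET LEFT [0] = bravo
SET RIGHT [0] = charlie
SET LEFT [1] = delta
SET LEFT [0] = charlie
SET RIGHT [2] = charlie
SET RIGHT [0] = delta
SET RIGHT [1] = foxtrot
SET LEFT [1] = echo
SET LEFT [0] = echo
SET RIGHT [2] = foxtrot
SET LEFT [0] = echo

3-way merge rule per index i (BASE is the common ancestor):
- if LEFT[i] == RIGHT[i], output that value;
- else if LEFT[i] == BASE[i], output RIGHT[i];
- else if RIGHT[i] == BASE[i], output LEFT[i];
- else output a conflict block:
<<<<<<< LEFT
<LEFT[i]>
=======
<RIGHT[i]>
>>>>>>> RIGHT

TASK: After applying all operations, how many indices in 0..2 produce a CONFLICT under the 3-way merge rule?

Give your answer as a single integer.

Final LEFT:  [echo, echo, alpha]
Final RIGHT: [delta, foxtrot, foxtrot]
i=0: BASE=foxtrot L=echo R=delta all differ -> CONFLICT
i=1: L=echo, R=foxtrot=BASE -> take LEFT -> echo
i=2: L=alpha=BASE, R=foxtrot -> take RIGHT -> foxtrot
Conflict count: 1

Answer: 1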